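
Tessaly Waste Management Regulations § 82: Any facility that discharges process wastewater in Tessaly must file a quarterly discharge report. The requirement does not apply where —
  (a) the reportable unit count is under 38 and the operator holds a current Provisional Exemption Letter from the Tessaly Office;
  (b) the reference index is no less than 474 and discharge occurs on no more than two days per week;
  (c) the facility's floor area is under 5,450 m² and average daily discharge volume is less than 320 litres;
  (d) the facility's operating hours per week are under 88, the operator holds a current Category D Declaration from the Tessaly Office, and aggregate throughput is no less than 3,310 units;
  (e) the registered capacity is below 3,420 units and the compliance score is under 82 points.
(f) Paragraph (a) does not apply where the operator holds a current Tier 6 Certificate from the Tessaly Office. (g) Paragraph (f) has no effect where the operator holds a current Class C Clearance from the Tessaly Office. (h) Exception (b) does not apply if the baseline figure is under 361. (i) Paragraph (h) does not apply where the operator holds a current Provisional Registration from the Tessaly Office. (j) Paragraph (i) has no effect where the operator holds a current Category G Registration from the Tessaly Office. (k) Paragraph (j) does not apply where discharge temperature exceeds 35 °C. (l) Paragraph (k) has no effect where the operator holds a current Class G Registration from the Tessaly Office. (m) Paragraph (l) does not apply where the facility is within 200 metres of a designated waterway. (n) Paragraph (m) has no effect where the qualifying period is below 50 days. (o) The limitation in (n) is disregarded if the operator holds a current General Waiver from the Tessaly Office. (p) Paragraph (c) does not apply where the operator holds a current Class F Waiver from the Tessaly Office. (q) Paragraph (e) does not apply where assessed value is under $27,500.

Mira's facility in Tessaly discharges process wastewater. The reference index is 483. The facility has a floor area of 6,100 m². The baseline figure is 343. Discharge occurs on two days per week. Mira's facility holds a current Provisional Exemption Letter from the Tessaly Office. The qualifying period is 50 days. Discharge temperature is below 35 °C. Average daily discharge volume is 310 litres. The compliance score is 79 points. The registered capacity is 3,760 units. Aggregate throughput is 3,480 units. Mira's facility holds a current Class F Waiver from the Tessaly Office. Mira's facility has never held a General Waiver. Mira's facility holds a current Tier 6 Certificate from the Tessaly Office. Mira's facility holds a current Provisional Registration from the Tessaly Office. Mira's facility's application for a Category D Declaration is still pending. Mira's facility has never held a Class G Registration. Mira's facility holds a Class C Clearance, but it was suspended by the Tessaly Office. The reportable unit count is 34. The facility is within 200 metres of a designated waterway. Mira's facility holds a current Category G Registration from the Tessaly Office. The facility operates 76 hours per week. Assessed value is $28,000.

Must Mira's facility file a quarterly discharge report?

Yes — Mira's facility must file a quarterly discharge report.

All of (a)'s requirements are met (the reportable unit count is 34, under the 38 limit; a current Provisional Exemption Letter is held). However, paragraphs (f)–(g) must be considered: (f) operates against (a): a current Tier 6 Certificate is held. (g) is inapplicable (there is no Class C Clearance in force), so (f) stands. Exception (a) does not apply.
Exception (b)'s conditions are all satisfied: the reference index is 483, meeting the 474 threshold; discharge occurs on no more than two days per week. Turning to paragraphs (h)–(o): (h) is triggered — the baseline figure is 343, under the 361 limit. (i) would limit (h) — a current Provisional Registration is held — but (j) sets (i) aside: (j) applies — a current Category G Registration is held. (k) is inapplicable (discharge temperature is below 35 °C), so (j) stands. Exception (b) does not apply.
Exception (c) requires that the facility's floor area is under 5,450 m²; but the facility's floor area is 6,100 m², not under 5,450 m², so (c) is unavailable.
Exception (d) requires that the operator holds a current Category D Declaration from the Tessaly Office; but there is no Category D Declaration in force, so (d) is unavailable.
Exception (e) requires that the registered capacity is below 3,420 units; but the registered capacity is 3,760 units, not below 3,420 units, so (e) is unavailable.
No exception displaces § 82.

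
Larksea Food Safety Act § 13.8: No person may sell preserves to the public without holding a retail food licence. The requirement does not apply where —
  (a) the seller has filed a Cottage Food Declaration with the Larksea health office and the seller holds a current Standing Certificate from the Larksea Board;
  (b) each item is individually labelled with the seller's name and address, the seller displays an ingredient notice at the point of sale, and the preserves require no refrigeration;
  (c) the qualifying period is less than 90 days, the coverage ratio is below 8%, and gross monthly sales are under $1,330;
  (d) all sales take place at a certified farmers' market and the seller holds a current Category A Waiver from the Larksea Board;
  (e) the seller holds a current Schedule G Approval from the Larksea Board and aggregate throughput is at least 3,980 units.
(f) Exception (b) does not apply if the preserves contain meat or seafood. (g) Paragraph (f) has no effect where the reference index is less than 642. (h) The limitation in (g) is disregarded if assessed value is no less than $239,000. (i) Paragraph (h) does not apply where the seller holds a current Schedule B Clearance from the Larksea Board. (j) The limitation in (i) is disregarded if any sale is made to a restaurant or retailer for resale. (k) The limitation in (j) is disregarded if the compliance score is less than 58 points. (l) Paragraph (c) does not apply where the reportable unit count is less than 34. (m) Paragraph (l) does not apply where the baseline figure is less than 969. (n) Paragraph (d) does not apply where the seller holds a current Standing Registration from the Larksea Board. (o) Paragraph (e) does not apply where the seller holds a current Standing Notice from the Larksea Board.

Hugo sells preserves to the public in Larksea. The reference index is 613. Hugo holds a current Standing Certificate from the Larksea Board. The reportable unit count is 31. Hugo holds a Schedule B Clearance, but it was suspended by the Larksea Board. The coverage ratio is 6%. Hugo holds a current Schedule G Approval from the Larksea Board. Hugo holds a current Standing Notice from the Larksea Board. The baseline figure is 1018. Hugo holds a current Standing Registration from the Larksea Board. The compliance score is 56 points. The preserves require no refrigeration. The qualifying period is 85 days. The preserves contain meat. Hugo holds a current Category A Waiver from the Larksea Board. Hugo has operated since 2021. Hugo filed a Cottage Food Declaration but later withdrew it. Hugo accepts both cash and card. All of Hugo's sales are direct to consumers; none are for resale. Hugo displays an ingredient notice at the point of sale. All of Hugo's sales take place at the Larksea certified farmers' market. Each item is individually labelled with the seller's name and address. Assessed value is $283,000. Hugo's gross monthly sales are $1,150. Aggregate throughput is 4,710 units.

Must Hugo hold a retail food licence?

Yes — Hugo must hold a retail food licence.

Exception (a) requires that the seller has filed a Cottage Food Declaration with the Larksea health office; but the Cottage Food Declaration was withdrawn, so (a) is unavailable.
Exception (b)'s conditions are all satisfied: items are individually labelled; an ingredient notice is displayed; the preserves are shelf-stable. But applying paragraphs (f)–(k): (f) operates against (b): the preserves contain meat. (g) is triggered (the reference index is 613, less than the 642 limit), but is overridden by (h): (h) operates against (g): assessed value is $283,000, meeting the $239,000 threshold. (i) is not engaged (there is no Schedule B Clearance in force), so (h) stands. Exception (b) does not apply.
Exception (c)'s conditions are all satisfied: the qualifying period is 85 days, less than the 90 days limit; the coverage ratio is 6%, below the 8% limit; gross monthly sales are $1,150, under the $1,330 limit. However, paragraphs (l)–(m) must be considered: (l) applies — the reportable unit count is 31, less than the 34 limit. (m), which would lift (l), is inapplicable — the baseline figure is 1,018, not less than 969. So (c) is unavailable.
Exception (d): all sales are at a certified farmers' market; a current Category A Waiver is held — every condition holds. Turning to paragraph (n): (n) applies — a current Standing Registration is held. So (d) is unavailable.
All of (e)'s requirements are met (a current Schedule G Approval is held; aggregate throughput is 4,710 units, meeting the 3,980 units threshold). However, paragraph (o) must be considered: (o) operates against (e): a current Standing Notice is held. (e) is therefore removed.
None of the exceptions is available; § 13.8 applies in full.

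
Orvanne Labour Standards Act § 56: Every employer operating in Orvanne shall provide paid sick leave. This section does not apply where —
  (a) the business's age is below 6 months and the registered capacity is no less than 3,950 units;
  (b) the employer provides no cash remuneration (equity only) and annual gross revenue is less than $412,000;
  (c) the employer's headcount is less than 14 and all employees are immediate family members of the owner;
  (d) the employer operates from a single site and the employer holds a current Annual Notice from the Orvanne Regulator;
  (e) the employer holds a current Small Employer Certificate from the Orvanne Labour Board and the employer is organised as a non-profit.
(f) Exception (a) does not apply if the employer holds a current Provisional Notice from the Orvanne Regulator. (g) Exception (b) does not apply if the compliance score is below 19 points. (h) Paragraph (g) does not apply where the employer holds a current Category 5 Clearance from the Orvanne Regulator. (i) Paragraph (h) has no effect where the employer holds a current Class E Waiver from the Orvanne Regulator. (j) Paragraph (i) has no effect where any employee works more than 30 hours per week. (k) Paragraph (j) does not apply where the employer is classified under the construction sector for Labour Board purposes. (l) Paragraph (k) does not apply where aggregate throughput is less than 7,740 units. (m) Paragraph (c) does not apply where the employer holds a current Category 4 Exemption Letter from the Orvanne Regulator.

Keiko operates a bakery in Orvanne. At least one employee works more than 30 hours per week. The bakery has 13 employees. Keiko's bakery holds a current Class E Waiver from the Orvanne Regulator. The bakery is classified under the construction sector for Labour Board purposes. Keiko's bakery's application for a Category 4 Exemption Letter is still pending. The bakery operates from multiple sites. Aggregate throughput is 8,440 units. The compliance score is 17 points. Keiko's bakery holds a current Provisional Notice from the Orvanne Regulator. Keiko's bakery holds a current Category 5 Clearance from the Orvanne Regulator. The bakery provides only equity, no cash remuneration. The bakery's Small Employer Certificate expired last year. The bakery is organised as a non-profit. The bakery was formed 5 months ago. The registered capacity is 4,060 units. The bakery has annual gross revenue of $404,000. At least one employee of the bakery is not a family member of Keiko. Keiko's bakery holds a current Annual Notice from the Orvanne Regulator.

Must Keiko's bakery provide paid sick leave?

Yes — Keiko's bakery must provide paid sick leave.

Exception (a)'s conditions are all satisfied: the business's age is 5 months, below the 6 months limit; the registered capacity is 4,060 units, meeting the 3,950 units threshold. But applying paragraph (f): (f) operates — a current Provisional Notice is held. So (a) is unavailable.
Exception (b) is satisfied on its face — remuneration is equity-only; annual gross revenue is $404,000, less than the $412,000 limit. But applying paragraphs (g)–(l): (g) applies — the compliance score is 17 points, below the 19 points limit. (h) is triggered (a current Category 5 Clearance is held), but is displaced by (i): (i) operates against (h): a current Class E Waiver is held. (j) is triggered (at least one employee exceeds 30 hours/week), but is itself disapplied by (k): (k) operates against (j): the bakery is classified under the construction sector. (l) is inapplicable (aggregate throughput is 8,440 units, not less than 7,740 units), so (k) stands. (b) is therefore removed.
Exception (c) requires that all employees are immediate family members of the owner; but at least one employee is not a family member, so (c) is unavailable.
Exception (d) requires that the employer operates from a single site; but the employer operates from multiple sites, so (d) is unavailable.
Exception (e) requires that the employer holds a current Small Employer Certificate from the Orvanne Labour Board; but the Small Employer Certificate has expired, so (e) is unavailable.
No exception is made out. Keiko's bakery falls within the general rule.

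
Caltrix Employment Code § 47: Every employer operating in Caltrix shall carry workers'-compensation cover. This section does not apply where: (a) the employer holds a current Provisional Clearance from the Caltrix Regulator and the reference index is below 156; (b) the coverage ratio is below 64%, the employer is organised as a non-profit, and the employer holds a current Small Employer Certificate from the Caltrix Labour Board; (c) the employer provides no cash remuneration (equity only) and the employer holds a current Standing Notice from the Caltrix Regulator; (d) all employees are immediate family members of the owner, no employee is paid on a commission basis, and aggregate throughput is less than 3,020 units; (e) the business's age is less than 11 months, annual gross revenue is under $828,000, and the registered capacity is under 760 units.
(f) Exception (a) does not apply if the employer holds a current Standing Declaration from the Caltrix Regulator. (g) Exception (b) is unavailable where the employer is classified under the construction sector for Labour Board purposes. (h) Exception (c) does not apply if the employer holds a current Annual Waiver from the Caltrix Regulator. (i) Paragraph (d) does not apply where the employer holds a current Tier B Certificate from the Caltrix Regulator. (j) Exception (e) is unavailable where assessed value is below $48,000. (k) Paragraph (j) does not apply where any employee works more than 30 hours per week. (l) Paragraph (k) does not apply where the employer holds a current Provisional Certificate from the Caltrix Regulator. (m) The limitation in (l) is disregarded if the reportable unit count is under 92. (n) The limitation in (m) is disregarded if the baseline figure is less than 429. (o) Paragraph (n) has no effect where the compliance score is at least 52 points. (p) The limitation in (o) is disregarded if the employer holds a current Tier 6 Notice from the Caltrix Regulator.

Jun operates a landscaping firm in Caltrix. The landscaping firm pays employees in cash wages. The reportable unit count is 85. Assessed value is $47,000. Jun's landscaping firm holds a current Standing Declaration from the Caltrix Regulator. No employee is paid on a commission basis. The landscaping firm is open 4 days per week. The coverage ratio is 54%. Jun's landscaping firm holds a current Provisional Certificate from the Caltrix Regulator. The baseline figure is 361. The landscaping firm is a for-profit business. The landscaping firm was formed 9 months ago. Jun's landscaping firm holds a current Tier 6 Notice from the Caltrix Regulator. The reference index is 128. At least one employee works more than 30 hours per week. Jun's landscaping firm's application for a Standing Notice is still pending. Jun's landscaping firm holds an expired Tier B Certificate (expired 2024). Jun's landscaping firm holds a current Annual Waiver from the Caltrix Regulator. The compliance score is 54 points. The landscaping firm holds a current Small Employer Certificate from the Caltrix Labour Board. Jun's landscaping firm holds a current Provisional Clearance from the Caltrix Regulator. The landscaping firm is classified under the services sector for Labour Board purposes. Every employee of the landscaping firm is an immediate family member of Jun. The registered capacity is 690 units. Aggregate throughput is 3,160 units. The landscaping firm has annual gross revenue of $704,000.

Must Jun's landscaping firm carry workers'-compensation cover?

All of (a)'s requirements are met (a current Provisional Clearance is held; the reference index is 128, below the 156 limit). But applying paragraph (f): (f) is triggered — a current Standing Declaration is held. (a) is therefore removed.
Exception (b) does not apply: the employer is for-profit.
Exception (c) fails — employees are paid cash wages.
Exception (d) requires that aggregate throughput is less than 3,020 units; but aggregate throughput is 3,160 units, not less than 3,020 units, so (d) is unavailable.
Exception (e): the business's age is 9 months, less than the 11 months limit; annual gross revenue is $704,000, under the $828,000 limit; the registered capacity is 690 units, under the 760 units limit — every condition holds. But applying paragraphs (j)–(p): (j) operates — assessed value is $47,000, below the $48,000 limit. (k) is triggered (at least one employee exceeds 30 hours/week), but is set aside by (l): (l) operates against (k): a current Provisional Certificate is held. (m) is engaged (the reportable unit count is 85, under the 92 limit), but is displaced by (n): (n) operates against (m): the baseline figure is 361, less than the 429 limit. (o) would limit (n) — the compliance score is 54 points, meeting the 52 points threshold — but (p) sets (o) aside: (p) applies — a current Tier 6 Notice is held. (e) is therefore removed.
No exception is made out. Jun's landscaping firm falls within the general rule.

Yes — Jun's landscaping firm must carry workers'-compensation cover.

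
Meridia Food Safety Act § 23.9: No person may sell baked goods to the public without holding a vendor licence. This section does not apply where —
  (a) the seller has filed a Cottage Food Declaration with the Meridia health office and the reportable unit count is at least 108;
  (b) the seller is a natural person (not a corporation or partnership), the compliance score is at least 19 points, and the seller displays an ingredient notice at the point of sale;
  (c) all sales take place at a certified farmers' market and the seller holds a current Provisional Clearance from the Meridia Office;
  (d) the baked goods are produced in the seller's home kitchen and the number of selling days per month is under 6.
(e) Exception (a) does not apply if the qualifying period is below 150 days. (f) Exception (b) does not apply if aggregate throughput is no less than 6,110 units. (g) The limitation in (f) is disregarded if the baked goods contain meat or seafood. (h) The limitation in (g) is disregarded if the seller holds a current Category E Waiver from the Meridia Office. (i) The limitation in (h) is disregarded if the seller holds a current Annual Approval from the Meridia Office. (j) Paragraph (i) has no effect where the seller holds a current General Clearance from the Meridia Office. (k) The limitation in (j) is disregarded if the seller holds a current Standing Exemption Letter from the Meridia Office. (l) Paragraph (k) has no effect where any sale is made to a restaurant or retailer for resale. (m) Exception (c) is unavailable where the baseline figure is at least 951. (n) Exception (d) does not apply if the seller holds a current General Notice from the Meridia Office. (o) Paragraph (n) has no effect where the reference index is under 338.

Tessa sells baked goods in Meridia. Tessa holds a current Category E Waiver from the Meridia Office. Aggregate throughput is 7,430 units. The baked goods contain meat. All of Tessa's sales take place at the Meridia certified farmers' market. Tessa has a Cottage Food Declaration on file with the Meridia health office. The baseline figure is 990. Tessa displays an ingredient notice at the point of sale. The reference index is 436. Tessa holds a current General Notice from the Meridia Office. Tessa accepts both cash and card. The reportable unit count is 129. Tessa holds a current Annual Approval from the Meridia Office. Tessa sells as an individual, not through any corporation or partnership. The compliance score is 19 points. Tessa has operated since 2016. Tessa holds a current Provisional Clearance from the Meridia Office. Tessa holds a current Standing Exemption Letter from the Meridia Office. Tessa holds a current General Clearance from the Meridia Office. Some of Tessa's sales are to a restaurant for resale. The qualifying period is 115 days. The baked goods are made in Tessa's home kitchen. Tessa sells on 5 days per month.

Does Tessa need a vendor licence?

Exception (a): a Cottage Food Declaration is on file; the reportable unit count is 129, meeting the 108 threshold — every condition holds. But applying paragraph (e): (e) is engaged — the qualifying period is 115 days, below the 150 days limit. Exception (a) does not apply.
Exception (b)'s conditions are all satisfied: the seller is a natural person; the compliance score is 19 points, meeting the 19 points threshold; an ingredient notice is displayed. But applying paragraphs (f)–(l): (f) is engaged — aggregate throughput is 7,430 units, meeting the 6,110 units threshold. (g) applies (the baked goods contain meat), but is set aside by (h): (h) operates — a current Category E Waiver is held. (i) operates (a current Annual Approval is held), but is itself disapplied by (j): (j) operates against (i): a current General Clearance is held. (k) would limit (j) — a current Standing Exemption Letter is held — but (l) sets (k) aside: (l) is engaged — some sales are to a restaurant for resale. Exception (b) does not apply.
Exception (c) is satisfied on its face — all sales are at a certified farmers' market; a current Provisional Clearance is held. However, paragraph (m) must be considered: (m) applies — the baseline figure is 990, meeting the 951 threshold. (c) is therefore removed.
Exception (d) is satisfied on its face — the baked goods are home-kitchen produced; the number of selling days per month is 5, under the 6 limit. Turning to paragraphs (n)–(o): (n) is triggered — a current General Notice is held. (o) is inapplicable (the reference index is 436, not under 338), so (n) stands. (d) is therefore removed.
No exception is made out. Tessa falls within the general rule.

Yes — Tessa must hold a vendor licence.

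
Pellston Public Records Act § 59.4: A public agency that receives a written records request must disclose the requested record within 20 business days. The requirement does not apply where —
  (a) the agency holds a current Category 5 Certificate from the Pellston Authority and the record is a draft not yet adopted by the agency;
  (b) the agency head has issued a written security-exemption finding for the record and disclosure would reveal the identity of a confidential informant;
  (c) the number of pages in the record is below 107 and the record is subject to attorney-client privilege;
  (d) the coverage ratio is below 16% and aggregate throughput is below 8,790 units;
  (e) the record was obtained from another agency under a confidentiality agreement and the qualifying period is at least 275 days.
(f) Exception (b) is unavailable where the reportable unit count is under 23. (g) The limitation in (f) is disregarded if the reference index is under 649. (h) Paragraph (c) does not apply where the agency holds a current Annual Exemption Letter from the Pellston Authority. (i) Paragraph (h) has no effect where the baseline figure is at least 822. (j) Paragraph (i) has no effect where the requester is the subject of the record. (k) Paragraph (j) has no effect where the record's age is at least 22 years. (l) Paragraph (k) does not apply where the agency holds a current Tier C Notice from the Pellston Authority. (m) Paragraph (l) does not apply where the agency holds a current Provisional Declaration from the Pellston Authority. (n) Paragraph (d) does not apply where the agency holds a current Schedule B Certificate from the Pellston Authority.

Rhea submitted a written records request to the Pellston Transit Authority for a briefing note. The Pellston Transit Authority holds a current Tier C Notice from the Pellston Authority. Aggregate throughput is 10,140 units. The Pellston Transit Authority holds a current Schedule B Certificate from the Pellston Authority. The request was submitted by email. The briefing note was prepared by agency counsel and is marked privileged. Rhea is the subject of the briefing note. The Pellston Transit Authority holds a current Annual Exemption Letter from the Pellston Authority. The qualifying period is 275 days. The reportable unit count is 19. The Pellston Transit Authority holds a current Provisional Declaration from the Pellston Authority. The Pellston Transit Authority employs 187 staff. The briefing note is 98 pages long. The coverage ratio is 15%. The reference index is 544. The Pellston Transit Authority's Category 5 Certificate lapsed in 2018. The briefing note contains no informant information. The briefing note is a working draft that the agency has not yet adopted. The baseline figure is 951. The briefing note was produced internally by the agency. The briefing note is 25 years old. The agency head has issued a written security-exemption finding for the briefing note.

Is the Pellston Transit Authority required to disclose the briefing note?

Exception (a) does not apply: the Category 5 Certificate is not current.
Exception (b) does not apply: the briefing note contains no informant information.
Exception (c)'s conditions are all satisfied: the number of pages in the record is 98, below the 107 limit; the briefing note is privileged. Considering the limiting provisions: (h) applies (a current Annual Exemption Letter is held), but is itself disapplied by (i): (i) operates against (h): the baseline figure is 951, meeting the 822 threshold. (j) is engaged (Rhea is the subject of the briefing note), but yields to (k): (k) is engaged — the record's age is 25 years, meeting the 22 years threshold. (l) is engaged (a current Tier C Notice is held), but yields to (m): (m) applies — a current Provisional Declaration is held. (c) remains available.
Exception (d) fails — aggregate throughput is 10,140 units, not below 8,790 units.
Exception (e) fails — the briefing note was produced internally.

No — exception (c) applies; the Pellston Transit Authority is not required to disclose the briefing note.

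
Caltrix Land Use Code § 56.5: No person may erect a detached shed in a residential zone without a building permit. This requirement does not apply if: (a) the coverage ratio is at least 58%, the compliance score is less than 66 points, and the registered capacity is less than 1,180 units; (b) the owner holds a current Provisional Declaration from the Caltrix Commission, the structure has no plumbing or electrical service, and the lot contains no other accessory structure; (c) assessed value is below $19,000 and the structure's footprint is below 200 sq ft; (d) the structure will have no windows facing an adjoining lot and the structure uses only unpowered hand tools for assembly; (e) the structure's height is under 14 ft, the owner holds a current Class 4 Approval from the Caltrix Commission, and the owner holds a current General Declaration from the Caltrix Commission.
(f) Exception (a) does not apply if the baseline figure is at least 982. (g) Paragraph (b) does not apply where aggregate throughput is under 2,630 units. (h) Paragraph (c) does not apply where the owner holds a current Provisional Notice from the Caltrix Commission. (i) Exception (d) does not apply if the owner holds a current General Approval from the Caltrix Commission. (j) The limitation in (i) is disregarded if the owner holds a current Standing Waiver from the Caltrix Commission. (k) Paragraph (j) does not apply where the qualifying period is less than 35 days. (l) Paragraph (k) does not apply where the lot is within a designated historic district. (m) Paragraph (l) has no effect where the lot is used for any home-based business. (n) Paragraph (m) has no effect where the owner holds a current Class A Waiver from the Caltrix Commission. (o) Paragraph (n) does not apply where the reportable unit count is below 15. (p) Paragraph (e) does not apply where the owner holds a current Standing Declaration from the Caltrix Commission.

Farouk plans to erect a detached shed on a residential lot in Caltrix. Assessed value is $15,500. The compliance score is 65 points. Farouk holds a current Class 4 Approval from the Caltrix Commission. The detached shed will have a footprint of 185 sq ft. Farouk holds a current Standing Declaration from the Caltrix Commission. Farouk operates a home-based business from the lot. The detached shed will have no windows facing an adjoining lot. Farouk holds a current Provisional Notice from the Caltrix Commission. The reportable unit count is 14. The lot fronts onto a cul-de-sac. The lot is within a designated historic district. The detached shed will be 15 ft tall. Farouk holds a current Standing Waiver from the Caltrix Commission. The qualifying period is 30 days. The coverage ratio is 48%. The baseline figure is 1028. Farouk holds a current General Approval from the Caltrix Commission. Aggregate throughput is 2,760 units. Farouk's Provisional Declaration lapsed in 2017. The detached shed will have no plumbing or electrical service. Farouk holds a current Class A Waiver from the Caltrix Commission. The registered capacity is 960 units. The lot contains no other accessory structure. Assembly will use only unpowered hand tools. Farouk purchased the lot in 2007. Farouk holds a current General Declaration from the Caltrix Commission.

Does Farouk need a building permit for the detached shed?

Yes — Farouk must obtain a building permit.

Exception (a) requires that the coverage ratio is at least 58%; but the coverage ratio is 48%, short of 58%, so (a) is unavailable.
Exception (b) fails — there is no Provisional Declaration in force.
Exception (c) is satisfied on its face — assessed value is $15,500, below the $19,000 limit; the structure's footprint is 185 sq ft, below the 200 sq ft limit. However, paragraph (h) must be considered: (h) is triggered — a current Provisional Notice is held. So (c) is unavailable.
Exception (d): no windows face an adjoining lot; assembly uses only hand tools — every condition holds. But: (i) operates against (d): a current General Approval is held. (j) applies (a current Standing Waiver is held), but is itself disapplied by (k): (k) operates against (j): the qualifying period is 30 days, less than the 35 days limit. (l) is triggered (the lot is in a historic district), but yields to (m): (m) applies — a home-based business operates on the lot. (n) applies (a current Class A Waiver is held), but is set aside by (o): (o) applies — the reportable unit count is 14, below the 15 limit. (d) is therefore removed.
Exception (e) requires that the structure's height is under 14 ft; but the structure's height is 15 ft, not under 14 ft, so (e) is unavailable.
No exception displaces § 56.5.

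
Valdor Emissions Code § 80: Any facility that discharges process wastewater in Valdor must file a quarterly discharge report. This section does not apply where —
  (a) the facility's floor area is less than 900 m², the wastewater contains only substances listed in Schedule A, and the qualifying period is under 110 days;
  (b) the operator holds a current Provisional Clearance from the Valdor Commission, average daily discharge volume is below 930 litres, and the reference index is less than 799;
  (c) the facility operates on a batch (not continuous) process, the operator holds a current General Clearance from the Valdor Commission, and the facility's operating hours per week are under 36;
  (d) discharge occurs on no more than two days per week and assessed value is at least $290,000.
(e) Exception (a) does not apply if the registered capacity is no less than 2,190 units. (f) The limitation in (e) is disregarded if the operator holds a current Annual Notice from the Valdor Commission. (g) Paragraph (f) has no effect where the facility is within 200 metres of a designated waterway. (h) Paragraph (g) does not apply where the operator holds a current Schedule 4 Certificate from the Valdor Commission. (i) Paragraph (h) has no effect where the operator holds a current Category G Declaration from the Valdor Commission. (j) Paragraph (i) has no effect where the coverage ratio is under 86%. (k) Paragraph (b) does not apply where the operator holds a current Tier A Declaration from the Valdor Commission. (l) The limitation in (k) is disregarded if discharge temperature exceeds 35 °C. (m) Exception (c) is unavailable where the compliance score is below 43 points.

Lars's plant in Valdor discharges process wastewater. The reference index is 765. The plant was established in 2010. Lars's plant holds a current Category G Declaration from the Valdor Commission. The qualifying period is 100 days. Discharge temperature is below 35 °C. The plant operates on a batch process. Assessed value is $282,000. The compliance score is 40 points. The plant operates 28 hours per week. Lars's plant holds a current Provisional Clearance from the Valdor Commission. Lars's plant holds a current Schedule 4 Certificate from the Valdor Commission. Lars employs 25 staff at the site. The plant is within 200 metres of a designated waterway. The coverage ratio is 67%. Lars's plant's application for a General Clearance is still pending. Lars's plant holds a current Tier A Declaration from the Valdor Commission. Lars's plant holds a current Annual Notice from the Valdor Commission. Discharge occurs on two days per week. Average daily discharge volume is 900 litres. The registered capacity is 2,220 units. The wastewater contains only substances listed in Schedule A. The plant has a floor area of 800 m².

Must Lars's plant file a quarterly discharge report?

Exception (a): the facility's floor area is 800 m², less than the 900 m² limit; the wastewater is Schedule-A-only; the qualifying period is 100 days, under the 110 days limit — every condition holds. Under paragraphs (e)–(j): (e) is engaged (the registered capacity is 2,220 units, meeting the 2,190 units threshold), but is overridden by (f): (f) operates against (e): a current Annual Notice is held. (g) applies (the plant is within 200 m of a designated waterway), but is set aside by (h): (h) operates against (g): a current Schedule 4 Certificate is held. (i) is engaged (a current Category G Declaration is held), but yields to (j): (j) operates against (i): the coverage ratio is 67%, under the 86% limit. (a) remains available.
Exception (b)'s conditions are all satisfied: a current Provisional Clearance is held; average daily discharge volume is 900 litres, below the 930 litres limit; the reference index is 765, less than the 799 limit. But: (k) operates — a current Tier A Declaration is held. (l) does not operate here (discharge temperature is below 35 °C), so (k) stands. Exception (b) does not apply.
Exception (c) fails — the General Clearance is not current.
Exception (d) requires that assessed value is at least $290,000; but assessed value is $282,000, short of $290,000, so (d) is unavailable.

No — exception (a) applies; Lars's plant is not required to file a quarterly discharge report.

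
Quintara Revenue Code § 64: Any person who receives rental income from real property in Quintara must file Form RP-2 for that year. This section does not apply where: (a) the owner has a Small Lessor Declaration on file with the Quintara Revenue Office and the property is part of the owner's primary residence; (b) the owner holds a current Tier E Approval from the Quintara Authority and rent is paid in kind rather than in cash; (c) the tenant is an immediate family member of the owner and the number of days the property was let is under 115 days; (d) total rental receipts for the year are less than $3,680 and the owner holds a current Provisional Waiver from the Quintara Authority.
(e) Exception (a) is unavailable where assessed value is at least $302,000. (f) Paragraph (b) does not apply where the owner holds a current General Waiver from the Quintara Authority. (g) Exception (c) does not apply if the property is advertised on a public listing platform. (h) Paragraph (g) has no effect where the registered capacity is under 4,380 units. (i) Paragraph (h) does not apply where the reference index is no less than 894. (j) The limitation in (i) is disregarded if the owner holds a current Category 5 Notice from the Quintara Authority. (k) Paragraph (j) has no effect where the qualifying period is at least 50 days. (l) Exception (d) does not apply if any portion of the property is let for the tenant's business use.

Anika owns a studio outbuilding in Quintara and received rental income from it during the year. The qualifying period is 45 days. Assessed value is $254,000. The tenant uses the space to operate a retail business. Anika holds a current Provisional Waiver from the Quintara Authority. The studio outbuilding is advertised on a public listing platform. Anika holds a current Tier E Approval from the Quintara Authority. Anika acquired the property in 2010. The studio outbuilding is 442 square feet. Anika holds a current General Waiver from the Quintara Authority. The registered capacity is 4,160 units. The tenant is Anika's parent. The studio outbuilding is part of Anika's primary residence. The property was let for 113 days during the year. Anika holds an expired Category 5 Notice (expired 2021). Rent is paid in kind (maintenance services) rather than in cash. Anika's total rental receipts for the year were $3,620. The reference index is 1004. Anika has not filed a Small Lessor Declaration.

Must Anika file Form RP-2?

Exception (a) fails — no Small Lessor Declaration is on file.
All of (b)'s requirements are met (a current Tier E Approval is held; rent is paid in kind). However, paragraph (f) must be considered: (f) operates — a current General Waiver is held. (b) is therefore removed.
Exception (c) is satisfied on its face — the tenant is an immediate family member; the number of days the property was let is 113 days, under the 115 days limit. However, paragraphs (g)–(k) must be considered: (g) operates against (c): the property is publicly advertised. (h) is engaged (the registered capacity is 4,160 units, under the 4,380 units limit), but is set aside by (i): (i) is triggered — the reference index is 1,004, meeting the 894 threshold. (j), which would lift (i), is inapplicable — there is no Category 5 Notice in force. Exception (c) does not apply.
Exception (d) is satisfied on its face — total rental receipts for the year are $3,620, less than the $3,680 limit; a current Provisional Waiver is held. But: (l) is triggered — the space is let for business use. (d) is therefore removed.
None of the exceptions is available; § 64 applies in full.

Yes — Anika must file Form RP-2.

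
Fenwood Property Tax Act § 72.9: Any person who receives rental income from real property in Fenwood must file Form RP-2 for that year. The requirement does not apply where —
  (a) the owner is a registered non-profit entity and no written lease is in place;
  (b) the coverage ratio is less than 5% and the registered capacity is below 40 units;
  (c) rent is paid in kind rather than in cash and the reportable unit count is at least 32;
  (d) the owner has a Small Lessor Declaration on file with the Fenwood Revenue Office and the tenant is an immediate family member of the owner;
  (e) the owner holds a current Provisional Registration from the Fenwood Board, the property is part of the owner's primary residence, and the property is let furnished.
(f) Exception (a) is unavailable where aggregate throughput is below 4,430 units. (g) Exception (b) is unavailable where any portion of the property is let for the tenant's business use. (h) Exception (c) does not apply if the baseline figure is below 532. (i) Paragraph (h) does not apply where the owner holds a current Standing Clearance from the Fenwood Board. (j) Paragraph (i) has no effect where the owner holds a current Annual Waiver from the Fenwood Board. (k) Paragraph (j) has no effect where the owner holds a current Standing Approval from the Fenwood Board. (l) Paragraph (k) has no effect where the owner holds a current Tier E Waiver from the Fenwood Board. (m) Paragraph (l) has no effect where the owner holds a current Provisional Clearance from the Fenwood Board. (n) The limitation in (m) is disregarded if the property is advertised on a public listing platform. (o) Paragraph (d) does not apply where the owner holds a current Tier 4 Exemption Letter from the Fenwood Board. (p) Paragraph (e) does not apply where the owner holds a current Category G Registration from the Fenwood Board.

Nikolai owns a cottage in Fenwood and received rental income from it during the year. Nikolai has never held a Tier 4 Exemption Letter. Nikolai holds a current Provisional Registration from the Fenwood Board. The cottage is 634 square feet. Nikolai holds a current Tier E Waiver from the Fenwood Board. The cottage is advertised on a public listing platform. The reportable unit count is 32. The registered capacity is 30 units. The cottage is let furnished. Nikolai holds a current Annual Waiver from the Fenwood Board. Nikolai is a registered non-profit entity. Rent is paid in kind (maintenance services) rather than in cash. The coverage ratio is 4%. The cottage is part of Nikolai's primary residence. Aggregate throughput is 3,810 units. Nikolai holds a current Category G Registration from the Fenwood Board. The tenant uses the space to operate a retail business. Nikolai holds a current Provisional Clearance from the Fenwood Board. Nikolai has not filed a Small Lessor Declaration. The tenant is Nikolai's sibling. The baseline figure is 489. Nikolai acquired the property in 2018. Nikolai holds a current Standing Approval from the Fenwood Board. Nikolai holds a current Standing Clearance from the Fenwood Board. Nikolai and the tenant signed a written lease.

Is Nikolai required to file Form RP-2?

Yes — Nikolai must file Form RP-2.

Exception (a) fails — a written lease is in place.
All of (b)'s requirements are met (the coverage ratio is 4%, less than the 5% limit; the registered capacity is 30 units, below the 40 units limit). Turning to paragraph (g): (g) operates — the space is let for business use. (b) is therefore removed.
Exception (c) is satisfied on its face — rent is paid in kind; the reportable unit count is 32, meeting the 32 threshold. Turning to paragraphs (h)–(n): (h) operates against (c): the baseline figure is 489, below the 532 limit. (i) is triggered (a current Standing Clearance is held), but is itself disapplied by (j): (j) is triggered — a current Annual Waiver is held. (k) would limit (j) — a current Standing Approval is held — but (l) sets (k) aside: (l) is triggered — a current Tier E Waiver is held. (m) is engaged (a current Provisional Clearance is held), but is itself disapplied by (n): (n) operates against (m): the property is publicly advertised. Exception (c) does not apply.
Exception (d) fails — no Small Lessor Declaration is on file.
All of (e)'s requirements are met (a current Provisional Registration is held; the cottage is part of the primary residence; the property is let furnished). But: (p) is triggered — a current Category G Registration is held. (e) is therefore removed.
Every exception is unavailable, so the rule governs.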